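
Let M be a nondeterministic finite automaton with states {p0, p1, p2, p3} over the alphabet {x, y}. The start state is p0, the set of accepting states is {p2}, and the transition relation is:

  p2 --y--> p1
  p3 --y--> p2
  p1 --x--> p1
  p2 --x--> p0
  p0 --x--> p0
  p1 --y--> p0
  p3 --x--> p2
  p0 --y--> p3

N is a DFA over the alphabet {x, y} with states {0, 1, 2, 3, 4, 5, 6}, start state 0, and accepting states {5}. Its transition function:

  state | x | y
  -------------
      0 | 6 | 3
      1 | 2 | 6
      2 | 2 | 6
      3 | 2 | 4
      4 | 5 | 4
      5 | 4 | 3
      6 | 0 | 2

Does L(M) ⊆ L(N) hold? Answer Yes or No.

The string yx is in L(M) but not in L(N).
So L(M) ⊄ L(N).

No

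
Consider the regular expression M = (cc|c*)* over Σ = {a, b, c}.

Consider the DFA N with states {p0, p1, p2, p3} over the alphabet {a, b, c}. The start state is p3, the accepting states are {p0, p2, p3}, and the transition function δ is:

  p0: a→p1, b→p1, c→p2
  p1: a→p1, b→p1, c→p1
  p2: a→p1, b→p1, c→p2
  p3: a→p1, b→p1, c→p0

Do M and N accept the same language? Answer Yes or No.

Converting the expression M to a DFA (subset construction, then merging equivalent states) gives the minimal DFA with states {m0, m1}, start state m0, accepting states {m0} and transitions m0: a→m1, b→m1, c→m0; m1: a→m1, b→m1, c→m1.
Exploring the product automaton M × N from the start pair (m0, p3), following both machines on each input symbol, reaches 4 state pairs: (m0, p3), (m1, p1), (m0, p0), (m0, p2).
M accepts in {m0} and N accepts in {p0, p2, p3}. In every reachable pair the two components are either both accepting — (m0, p3), (m0, p0), (m0, p2) — or both non-accepting, so no string is accepted by exactly one of the machines: L(M) \ L(N) and L(N) \ L(M) are both empty.
Hence every string is accepted by M iff it is accepted by N, and the two languages coincide.

Yes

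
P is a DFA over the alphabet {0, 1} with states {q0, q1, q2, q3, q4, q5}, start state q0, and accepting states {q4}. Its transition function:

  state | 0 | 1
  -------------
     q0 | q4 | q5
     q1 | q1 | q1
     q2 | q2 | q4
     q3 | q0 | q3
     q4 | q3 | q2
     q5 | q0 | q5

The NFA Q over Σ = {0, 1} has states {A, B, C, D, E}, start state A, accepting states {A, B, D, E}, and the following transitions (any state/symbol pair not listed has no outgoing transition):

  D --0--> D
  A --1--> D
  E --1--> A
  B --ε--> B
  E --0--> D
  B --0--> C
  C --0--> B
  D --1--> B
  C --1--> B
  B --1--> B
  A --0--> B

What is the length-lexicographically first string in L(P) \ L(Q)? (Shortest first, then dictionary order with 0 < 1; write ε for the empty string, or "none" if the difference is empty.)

The string 0000 is accepted by P but not by Q.
No shorter string lies in the difference, and 0000 is the lexicographically first length-4 string in L(P) \ L(Q).

0000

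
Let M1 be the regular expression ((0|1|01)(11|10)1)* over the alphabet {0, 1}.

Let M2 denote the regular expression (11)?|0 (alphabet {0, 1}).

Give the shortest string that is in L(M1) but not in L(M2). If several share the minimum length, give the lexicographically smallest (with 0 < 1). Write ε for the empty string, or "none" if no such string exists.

0101

The string 0101 is accepted by M1 but not by M2.
No shorter string lies in the difference, and 0101 is the lexicographically first length-4 string in L(M1) \ L(M2).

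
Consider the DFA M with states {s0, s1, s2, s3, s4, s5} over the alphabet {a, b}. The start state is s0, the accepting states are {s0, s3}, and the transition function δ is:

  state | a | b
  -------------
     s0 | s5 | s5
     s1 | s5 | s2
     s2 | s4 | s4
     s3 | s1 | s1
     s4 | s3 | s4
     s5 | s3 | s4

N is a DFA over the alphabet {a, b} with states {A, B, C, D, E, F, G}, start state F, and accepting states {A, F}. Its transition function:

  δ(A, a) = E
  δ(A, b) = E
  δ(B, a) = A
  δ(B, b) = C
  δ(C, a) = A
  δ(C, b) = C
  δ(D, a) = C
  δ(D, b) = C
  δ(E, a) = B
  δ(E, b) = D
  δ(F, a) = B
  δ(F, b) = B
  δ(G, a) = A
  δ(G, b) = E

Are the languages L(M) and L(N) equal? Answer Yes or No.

Exploring the product automaton M × N from the start pair (s0, F), following both machines on each input symbol, reaches 6 state pairs: (s0, F), (s5, B), (s3, A), (s4, C), (s1, E), (s2, D).
M accepts in {s0, s3} and N accepts in {A, F}. In every reachable pair the two components are either both accepting — (s0, F), (s3, A) — or both non-accepting, so no string is accepted by exactly one of the machines: L(M) \ L(N) and L(N) \ L(M) are both empty.
Hence every string is accepted by M iff it is accepted by N, and the two languages coincide.

Yes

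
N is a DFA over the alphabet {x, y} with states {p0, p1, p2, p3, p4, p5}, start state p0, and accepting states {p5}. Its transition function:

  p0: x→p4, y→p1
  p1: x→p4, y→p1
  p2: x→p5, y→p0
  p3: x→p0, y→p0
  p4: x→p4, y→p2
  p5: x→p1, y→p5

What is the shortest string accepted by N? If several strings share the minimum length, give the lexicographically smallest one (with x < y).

A breadth-first search from p0 reaches an accepting state first via the path p0 → p4 → p2 → p5 on input xyx.
No string of length < 3 is accepted (BFS exhausts all shorter strings without reaching an accepting state), and xyx is the lexicographically least accepting string of length 3.

xyx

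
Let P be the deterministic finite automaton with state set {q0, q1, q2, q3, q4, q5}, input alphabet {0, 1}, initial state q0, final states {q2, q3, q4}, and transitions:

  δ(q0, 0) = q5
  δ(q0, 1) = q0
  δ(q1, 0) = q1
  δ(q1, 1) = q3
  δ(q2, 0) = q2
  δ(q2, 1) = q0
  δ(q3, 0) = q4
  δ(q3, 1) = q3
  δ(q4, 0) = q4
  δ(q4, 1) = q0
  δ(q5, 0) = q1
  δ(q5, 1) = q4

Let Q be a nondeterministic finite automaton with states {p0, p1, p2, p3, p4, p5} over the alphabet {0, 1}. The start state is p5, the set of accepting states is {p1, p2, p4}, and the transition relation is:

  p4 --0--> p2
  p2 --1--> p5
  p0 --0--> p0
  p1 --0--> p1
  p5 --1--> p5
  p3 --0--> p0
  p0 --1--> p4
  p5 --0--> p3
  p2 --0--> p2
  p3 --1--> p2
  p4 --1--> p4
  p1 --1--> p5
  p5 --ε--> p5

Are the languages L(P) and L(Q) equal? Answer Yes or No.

Exploring the product automaton P × Q from the start pair (q0, p5), following both machines on each input symbol, reaches 5 state pairs: (q0, p5), (q5, p3), (q1, p0), (q4, p2), (q3, p4).
P accepts in {q2, q3, q4} and Q accepts in {p1, p2, p4}. In every reachable pair the two components are either both accepting — (q4, p2), (q3, p4) — or both non-accepting, so no string is accepted by exactly one of the machines: L(P) \ L(Q) and L(Q) \ L(P) are both empty.
Hence every string is accepted by P iff it is accepted by Q, and the two languages coincide.

Yes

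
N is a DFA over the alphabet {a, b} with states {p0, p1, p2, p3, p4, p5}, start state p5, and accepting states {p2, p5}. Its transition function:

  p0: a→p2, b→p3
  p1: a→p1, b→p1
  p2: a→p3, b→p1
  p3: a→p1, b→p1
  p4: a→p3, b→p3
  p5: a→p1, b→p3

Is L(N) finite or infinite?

The useful states (reachable from p5 and able to reach an accepting state) are {p5}.
Restricted to these states the transition graph has no cycle, so every accepting path has bounded length and L is finite.

finite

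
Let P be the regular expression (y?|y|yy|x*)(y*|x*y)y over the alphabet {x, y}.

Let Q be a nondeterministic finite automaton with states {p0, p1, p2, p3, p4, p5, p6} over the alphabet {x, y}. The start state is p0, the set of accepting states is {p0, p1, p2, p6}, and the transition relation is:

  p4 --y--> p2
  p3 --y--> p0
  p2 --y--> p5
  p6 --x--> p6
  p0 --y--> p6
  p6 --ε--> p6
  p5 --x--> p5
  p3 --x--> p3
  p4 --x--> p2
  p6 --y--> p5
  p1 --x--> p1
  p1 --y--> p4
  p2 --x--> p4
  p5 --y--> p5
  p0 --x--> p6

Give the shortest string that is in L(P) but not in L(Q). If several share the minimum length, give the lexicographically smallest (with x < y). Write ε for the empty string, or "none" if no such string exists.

The string xy is accepted by P but not by Q.
No shorter string lies in the difference, and xy is the lexicographically first length-2 string in L(P) \ L(Q).

xy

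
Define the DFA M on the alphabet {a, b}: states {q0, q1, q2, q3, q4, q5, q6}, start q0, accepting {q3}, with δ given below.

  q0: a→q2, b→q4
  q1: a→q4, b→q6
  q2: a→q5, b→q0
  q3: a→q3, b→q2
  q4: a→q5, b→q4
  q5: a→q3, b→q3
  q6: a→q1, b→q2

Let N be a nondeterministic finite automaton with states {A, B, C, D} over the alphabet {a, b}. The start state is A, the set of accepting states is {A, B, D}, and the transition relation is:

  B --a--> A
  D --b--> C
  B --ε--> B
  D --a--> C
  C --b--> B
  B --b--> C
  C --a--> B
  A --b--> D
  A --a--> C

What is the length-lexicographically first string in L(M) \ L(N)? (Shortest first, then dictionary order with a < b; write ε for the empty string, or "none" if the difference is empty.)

The string aab is accepted by M but not by N.
No shorter string lies in the difference, and aab is the lexicographically first length-3 string in L(M) \ L(N).

aab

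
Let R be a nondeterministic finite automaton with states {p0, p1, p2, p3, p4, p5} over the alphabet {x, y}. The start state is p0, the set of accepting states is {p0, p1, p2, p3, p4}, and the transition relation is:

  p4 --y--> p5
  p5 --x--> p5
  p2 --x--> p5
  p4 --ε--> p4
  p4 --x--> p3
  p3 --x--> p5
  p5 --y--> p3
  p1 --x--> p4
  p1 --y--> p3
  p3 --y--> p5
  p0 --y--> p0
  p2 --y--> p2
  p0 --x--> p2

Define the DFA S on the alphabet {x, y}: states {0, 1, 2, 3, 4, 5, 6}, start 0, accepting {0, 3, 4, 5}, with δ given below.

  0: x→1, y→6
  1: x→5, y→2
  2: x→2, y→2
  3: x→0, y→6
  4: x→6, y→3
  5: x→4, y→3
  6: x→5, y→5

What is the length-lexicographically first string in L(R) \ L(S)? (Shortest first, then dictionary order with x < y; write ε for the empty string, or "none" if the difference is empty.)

The string x is accepted by R but not by S.
No shorter string lies in the difference, and x is the lexicographically first length-1 string in L(R) \ L(S).

x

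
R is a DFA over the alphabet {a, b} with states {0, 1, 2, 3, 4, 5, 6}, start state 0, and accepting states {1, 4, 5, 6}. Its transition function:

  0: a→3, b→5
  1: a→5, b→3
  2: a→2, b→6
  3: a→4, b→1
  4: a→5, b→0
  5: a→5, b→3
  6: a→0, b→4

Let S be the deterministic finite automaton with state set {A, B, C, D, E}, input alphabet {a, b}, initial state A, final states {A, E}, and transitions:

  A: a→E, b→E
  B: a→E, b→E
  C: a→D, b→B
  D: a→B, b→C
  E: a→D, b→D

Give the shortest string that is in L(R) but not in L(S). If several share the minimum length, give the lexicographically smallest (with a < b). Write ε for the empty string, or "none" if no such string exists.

The string aa is accepted by R but not by S.
No shorter string lies in the difference, and aa is the lexicographically first length-2 string in L(R) \ L(S).

aa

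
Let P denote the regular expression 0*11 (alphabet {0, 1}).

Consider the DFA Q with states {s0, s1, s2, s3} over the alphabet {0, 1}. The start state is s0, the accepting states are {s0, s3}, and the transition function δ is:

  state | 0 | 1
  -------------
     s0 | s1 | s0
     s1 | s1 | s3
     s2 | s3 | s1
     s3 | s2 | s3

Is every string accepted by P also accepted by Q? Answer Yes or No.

Yes

Converting the expression P to a DFA (subset construction, then merging equivalent states) gives the minimal DFA with states {p0, p1, p2, p3}, start state p0, accepting states {p3} and transitions p0: 0→p0, 1→p1; p1: 0→p2, 1→p3; p2: 0→p2, 1→p2; p3: 0→p2, 1→p2.
Exploring the product automaton P × Q from the start pair (p0, s0), following both machines on each input symbol, reaches 10 state pairs: (p0, s0), (p0, s1), (p1, s0), (p1, s3), (p2, s1), (p3, s0), (p2, s2), (p3, s3), (p2, s3), (p2, s0).
P accepts in {p3} and Q accepts in {s0, s3}. The reachable pairs whose P-component is accepting are (p3, s0), (p3, s3); in each of them the Q-component is accepting too, so the product for L(P) \ L(Q) (P-component accepting, Q-component rejecting) has no reachable accepting pair and the difference is empty.
Hence every string in L(P) is also in L(Q).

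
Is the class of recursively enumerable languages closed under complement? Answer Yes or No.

No

If both L and its complement were r.e., running the two recognisers in parallel would decide L, so L would be recursive; but there are r.e. languages that are not recursive (e.g. the halting problem), and their complements are therefore not r.e.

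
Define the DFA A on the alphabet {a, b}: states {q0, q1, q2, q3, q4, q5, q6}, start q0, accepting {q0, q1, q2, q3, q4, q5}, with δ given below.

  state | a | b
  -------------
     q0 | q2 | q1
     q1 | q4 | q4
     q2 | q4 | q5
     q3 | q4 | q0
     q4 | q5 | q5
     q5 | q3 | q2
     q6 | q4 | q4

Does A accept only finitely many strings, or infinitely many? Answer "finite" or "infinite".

infinite

State q4 is reachable from the start and can reach an accepting state, and it lies on the cycle q4 → q5 → q2 → q4.
Traversing that cycle any number of times yields accepted strings of unbounded length, so the language is infinite.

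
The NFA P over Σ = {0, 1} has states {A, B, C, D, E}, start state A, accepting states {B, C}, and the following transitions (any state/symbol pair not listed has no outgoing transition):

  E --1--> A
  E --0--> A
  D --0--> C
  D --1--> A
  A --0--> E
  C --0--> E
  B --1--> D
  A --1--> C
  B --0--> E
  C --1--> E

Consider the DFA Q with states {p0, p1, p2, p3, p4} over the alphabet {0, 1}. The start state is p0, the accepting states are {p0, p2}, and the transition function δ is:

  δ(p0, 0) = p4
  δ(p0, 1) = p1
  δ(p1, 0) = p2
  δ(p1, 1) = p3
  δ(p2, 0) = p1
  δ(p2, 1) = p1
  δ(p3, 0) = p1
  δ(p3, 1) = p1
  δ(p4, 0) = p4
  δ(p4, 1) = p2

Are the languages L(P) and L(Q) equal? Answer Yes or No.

The string 1 is accepted by P but rejected by Q.
So L(P) ≠ L(Q).

No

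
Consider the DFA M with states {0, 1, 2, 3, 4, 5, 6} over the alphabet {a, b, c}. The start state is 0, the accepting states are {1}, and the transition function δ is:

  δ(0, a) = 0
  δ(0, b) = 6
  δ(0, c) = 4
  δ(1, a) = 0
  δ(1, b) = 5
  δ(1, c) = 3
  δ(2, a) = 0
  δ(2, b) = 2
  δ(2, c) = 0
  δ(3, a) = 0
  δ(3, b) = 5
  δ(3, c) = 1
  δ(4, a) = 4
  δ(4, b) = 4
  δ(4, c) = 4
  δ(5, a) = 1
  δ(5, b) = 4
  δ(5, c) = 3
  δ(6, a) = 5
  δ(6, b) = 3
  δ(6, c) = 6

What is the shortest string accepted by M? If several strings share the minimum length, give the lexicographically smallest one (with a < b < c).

A breadth-first search from 0 reaches an accepting state first via the path 0 → 6 → 5 → 1 on input baa.
No string of length < 3 is accepted (BFS exhausts all shorter strings without reaching an accepting state), and baa is the lexicographically least accepting string of length 3.

baa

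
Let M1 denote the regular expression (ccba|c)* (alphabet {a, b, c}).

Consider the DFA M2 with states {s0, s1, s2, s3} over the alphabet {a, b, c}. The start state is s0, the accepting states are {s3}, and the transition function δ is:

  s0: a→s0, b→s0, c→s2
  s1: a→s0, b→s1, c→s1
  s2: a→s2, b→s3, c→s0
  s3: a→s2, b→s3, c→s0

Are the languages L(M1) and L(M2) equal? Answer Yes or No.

The empty string ε is accepted by M1 but rejected by M2.
So L(M1) ≠ L(M2).

No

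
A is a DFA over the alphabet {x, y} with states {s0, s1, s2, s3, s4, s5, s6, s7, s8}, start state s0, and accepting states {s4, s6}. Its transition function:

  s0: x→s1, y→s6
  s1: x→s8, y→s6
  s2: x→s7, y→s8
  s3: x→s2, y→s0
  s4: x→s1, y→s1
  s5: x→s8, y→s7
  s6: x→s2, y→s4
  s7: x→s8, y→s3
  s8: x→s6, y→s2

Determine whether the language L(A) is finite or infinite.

infinite

State s8 is reachable from the start and can reach an accepting state, and it lies on the cycle s8 → s2 → s8.
Traversing that cycle any number of times yields accepted strings of unbounded length, so the language is infinite.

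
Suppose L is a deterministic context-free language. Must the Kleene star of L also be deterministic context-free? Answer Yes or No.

No

L = {c aⁿbⁿ : n≥0} ∪ {cc aⁿb²ⁿ : n≥0} is a DCFL (the number of leading c's fixes which ratio the DPDA checks), but L* is not. Every word of L starts with c, so in a factorisation of the string cc aⁱbʲ (i≥1) into words of L each factor begins at one of the two c's: either the whole string is a single word of L (forcing j = 2i), or it splits as c · (c aⁱbʲ) with c ∈ L (take n = 0) and c aⁱbʲ ∈ L (forcing j = i). Thus L* ∩ cca⁺b* = {cc aⁿbⁿ : n≥1} ∪ {cc aⁿb²ⁿ : n≥1}. A DPDA for L* would give one for this intersection with a regular set, and, started from its configuration after reading cc, one for {aⁿbⁿ : n≥1} ∪ {aⁿb²ⁿ : n≥1}, which no deterministic PDA accepts (a DPDA for it would have a single run on aⁿb²ⁿ, accepting after the prefix aⁿbⁿ and accepting again after n more b's; an ordinary PDA that simulates it on a's and b's and, at any moment when it is accepting, may switch to reading only a fresh letter d while feeding each d to the simulation as a b, would accept aⁱbʲdᵏ (k≥1) exactly when both aⁱbʲ and aⁱbʲ⁺ᵏ are in the language, i.e. its language intersected with the regular set a*b*d⁺ would be exactly {aⁿbⁿdⁿ : n≥1} — impossible, since context-free languages are closed under intersection with regular sets and {aⁿbⁿdⁿ} is not context-free). So L* is not a DCFL.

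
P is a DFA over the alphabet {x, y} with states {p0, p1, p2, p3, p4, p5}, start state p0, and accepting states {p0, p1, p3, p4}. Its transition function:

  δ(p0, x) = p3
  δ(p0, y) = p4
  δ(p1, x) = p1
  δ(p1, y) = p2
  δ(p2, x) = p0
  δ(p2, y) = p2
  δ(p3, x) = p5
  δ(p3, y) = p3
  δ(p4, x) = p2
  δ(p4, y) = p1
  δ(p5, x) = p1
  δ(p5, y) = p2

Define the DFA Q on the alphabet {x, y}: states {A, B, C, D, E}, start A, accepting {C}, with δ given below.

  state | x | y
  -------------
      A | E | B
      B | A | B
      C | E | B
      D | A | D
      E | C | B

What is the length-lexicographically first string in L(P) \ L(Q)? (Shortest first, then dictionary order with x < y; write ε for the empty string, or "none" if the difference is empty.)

ε

The empty string ε is accepted by P but not by Q.
Since ε is the unique shortest string, it is the required witness.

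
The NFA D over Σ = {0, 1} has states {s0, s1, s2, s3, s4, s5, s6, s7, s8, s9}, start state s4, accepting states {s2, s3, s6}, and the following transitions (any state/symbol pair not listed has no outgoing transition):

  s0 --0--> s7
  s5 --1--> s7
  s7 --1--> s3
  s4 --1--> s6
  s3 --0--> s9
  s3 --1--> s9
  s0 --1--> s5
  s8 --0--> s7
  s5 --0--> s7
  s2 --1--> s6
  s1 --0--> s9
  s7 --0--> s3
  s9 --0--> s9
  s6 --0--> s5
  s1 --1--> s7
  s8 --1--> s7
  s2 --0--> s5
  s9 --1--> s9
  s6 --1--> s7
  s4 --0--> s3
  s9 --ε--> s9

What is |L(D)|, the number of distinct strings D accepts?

The useful subgraph on states {s3, s4, s5, s6, s7} is acyclic, so L(D) is finite; the longest accepting path visits 5 useful states, giving maximum string length 4.
Counting accepting paths from s4 by length: 2 of length 1, 2 of length 3, 4 of length 4. Total 8.

8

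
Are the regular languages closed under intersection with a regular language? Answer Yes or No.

This is a special case of closure under intersection: the product of the two DFAs, accepting on F₁ × F₂, recognises the intersection.
So the regular languages are closed under intersection with a regular language.

Yes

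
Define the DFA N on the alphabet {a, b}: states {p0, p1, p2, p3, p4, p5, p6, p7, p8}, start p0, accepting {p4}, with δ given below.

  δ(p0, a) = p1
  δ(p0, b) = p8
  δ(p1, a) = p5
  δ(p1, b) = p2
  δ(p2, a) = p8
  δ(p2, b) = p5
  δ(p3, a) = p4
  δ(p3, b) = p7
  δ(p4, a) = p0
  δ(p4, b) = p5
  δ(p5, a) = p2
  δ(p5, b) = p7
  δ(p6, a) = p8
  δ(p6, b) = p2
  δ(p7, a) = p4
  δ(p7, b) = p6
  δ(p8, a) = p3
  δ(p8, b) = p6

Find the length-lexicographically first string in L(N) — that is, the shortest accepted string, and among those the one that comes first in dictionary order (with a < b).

baa

A breadth-first search from p0 reaches an accepting state first via the path p0 → p8 → p3 → p4 on input baa.
No string of length < 3 is accepted (BFS exhausts all shorter strings without reaching an accepting state), and baa is the lexicographically least accepting string of length 3.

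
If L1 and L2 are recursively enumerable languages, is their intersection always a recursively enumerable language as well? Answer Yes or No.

Yes

Run the recogniser for L₁; if it accepts, run the recogniser for L₂ and accept if that accepts too. If either runs forever the input is never accepted, which is all a recogniser needs.
So the recursively enumerable languages are closed under intersection.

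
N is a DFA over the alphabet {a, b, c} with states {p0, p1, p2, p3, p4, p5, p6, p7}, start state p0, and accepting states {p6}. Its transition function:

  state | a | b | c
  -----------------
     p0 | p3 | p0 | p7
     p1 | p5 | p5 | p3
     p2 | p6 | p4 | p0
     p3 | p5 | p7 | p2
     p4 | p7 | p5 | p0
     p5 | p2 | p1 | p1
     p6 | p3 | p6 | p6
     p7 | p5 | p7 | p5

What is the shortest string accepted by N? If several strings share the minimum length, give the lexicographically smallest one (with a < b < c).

A breadth-first search from p0 reaches an accepting state first via the path p0 → p3 → p2 → p6 on input aca.
No string of length < 3 is accepted (BFS exhausts all shorter strings without reaching an accepting state), and aca is the lexicographically least accepting string of length 3.

aca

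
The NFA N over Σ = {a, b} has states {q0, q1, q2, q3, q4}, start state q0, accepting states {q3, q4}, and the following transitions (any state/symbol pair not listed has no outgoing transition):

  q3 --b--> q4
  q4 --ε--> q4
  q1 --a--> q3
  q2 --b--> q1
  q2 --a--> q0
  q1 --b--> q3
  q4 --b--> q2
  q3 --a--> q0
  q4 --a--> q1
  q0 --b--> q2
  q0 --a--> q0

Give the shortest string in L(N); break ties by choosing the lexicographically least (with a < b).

bba

A breadth-first search from q0 reaches an accepting state first via the path q0 → q2 → q1 → q3 on input bba.
No string of length < 3 is accepted (BFS exhausts all shorter strings without reaching an accepting state), and bba is the lexicographically least accepting string of length 3.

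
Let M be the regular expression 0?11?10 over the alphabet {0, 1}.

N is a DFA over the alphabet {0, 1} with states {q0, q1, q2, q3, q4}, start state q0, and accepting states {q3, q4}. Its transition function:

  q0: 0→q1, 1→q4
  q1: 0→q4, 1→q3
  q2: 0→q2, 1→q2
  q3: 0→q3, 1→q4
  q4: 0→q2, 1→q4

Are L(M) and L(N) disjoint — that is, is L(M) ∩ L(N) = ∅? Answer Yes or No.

Yes

Converting the expression M to a DFA (subset construction, then merging equivalent states) gives the minimal DFA with states {m0, m1, m2, m3, m4, m5, m6}, start state m0, accepting states {m5} and transitions m0: 0→m1, 1→m2; m1: 0→m3, 1→m2; m2: 0→m3, 1→m4; m3: 0→m3, 1→m3; m4: 0→m5, 1→m6; m5: 0→m3, 1→m3; m6: 0→m5, 1→m3.
Exploring the product automaton M × N from the start pair (m0, q0), following both machines on each input symbol, reaches 10 state pairs: (m0, q0), (m1, q1), (m2, q4), (m3, q4), (m2, q3), (m3, q2), (m4, q4), (m3, q3), (m5, q2), (m6, q4).
M accepts in {m5} and N accepts in {q3, q4}; no reachable pair has both components accepting, so no string drives both machines to acceptance simultaneously and L(M) ∩ L(N) = ∅.
So no string is accepted by both, and the intersection is empty.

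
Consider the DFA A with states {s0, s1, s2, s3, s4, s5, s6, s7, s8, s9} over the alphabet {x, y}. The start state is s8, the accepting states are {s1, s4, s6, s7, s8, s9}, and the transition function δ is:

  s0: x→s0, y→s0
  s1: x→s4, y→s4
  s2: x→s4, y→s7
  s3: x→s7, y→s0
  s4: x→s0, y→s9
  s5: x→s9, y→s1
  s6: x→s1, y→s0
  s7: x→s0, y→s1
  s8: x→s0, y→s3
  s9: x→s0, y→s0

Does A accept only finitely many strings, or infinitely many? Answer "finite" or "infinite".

finite

The useful states (reachable from s8 and able to reach an accepting state) are {s1, s3, s4, s7, s8, s9}.
Restricted to these states the transition graph has no cycle, so every accepting path has bounded length and L is finite.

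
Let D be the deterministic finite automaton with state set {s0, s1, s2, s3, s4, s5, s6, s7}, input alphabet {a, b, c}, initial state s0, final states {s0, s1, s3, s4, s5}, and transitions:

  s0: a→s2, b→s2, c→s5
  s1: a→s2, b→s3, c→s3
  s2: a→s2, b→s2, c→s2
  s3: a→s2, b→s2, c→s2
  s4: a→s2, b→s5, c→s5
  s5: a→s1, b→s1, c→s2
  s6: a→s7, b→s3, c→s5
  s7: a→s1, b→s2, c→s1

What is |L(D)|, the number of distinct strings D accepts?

The useful subgraph on states {s0, s1, s3, s5} is acyclic, so L(D) is finite; the longest accepting path visits 4 useful states, giving maximum string length 3.
Counting accepting paths from s0 by length: 1 of length 0, 1 of length 1, 2 of length 2, 4 of length 3. Total 8.

8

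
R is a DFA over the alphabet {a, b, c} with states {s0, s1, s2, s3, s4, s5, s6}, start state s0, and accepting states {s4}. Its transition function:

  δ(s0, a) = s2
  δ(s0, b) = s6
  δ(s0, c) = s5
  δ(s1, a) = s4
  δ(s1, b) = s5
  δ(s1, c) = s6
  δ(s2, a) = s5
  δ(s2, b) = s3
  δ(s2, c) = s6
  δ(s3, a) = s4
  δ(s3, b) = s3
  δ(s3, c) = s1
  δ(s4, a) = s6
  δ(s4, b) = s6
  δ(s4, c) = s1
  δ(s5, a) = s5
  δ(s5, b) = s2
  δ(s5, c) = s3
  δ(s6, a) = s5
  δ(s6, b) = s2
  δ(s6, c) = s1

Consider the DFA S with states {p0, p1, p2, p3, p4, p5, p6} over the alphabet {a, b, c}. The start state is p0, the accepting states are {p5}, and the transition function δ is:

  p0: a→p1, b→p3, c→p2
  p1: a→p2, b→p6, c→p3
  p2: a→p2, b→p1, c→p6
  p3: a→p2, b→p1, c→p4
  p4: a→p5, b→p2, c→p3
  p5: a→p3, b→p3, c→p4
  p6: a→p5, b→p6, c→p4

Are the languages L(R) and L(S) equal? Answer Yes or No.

Exploring the product automaton R × S from the start pair (s0, p0), following both machines on each input symbol, reaches 7 state pairs: (s0, p0), (s2, p1), (s6, p3), (s5, p2), (s3, p6), (s1, p4), (s4, p5).
R accepts in {s4} and S accepts in {p5}. In every reachable pair the two components are either both accepting — (s4, p5) — or both non-accepting, so no string is accepted by exactly one of the machines: L(R) \ L(S) and L(S) \ L(R) are both empty.
Hence every string is accepted by R iff it is accepted by S, and the two languages coincide.

Yes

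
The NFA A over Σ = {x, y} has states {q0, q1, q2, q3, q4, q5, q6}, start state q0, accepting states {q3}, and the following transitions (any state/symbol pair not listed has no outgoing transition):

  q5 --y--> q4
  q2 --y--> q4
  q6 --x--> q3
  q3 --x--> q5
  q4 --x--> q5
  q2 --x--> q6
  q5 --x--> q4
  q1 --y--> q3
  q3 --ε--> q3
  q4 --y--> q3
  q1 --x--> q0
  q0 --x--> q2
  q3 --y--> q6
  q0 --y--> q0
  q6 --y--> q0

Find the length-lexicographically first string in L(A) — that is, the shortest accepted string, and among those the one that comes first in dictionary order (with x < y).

xxx

A breadth-first search from q0 reaches an accepting state first via the path q0 → q2 → q6 → q3 on input xxx.
No string of length < 3 is accepted (BFS exhausts all shorter strings without reaching an accepting state), and xxx is the lexicographically least accepting string of length 3.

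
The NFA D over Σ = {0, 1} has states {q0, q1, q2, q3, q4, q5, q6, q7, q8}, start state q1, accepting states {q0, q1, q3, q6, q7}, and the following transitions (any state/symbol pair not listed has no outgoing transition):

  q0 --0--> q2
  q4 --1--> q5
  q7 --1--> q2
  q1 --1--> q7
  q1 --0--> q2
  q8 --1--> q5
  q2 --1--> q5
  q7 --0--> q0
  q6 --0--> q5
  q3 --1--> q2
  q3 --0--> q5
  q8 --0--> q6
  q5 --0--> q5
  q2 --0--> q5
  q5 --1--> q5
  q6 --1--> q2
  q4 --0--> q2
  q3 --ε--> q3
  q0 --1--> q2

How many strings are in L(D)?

3

The useful subgraph on states {q0, q1, q7} is acyclic, so L(D) is finite; the longest accepting path visits 3 useful states, giving maximum string length 2.
Counting accepting paths from q1 by length: 1 of length 0, 1 of length 1, 1 of length 2. Total 3.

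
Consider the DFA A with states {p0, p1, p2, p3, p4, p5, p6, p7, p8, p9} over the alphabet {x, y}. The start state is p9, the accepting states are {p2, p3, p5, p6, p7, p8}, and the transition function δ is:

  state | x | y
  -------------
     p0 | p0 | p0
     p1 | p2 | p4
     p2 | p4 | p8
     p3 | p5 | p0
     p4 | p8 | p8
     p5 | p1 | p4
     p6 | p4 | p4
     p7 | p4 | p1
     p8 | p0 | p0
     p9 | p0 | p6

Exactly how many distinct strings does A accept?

5

The useful subgraph on states {p4, p6, p8, p9} is acyclic, so L(A) is finite; the longest accepting path visits 4 useful states, giving maximum string length 3.
Counting accepting paths from p9 by length: 1 of length 1, 4 of length 3. Total 5.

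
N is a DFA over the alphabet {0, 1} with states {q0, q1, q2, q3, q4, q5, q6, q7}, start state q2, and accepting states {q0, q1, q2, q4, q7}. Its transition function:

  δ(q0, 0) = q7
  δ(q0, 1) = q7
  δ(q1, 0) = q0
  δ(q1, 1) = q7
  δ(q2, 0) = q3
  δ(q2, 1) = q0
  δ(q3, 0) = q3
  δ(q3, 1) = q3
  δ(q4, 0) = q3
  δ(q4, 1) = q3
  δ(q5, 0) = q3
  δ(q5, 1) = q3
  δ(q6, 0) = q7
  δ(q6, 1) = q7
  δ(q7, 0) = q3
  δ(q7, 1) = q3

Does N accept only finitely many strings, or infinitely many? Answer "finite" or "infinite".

The useful states (reachable from q2 and able to reach an accepting state) are {q0, q2, q7}.
Restricted to these states the transition graph has no cycle, so every accepting path has bounded length and L is finite.

finite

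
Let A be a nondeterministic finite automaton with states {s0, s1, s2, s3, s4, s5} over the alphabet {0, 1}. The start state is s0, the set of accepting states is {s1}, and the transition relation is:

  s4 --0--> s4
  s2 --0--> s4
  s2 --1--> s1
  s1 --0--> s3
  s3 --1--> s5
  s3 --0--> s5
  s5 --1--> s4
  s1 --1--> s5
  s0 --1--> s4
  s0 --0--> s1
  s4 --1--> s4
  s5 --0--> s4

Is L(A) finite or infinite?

finite

The useful states (reachable from s0 and able to reach an accepting state) are {s0, s1}.
Restricted to these states the transition graph has no cycle, so every accepting path has bounded length and L is finite.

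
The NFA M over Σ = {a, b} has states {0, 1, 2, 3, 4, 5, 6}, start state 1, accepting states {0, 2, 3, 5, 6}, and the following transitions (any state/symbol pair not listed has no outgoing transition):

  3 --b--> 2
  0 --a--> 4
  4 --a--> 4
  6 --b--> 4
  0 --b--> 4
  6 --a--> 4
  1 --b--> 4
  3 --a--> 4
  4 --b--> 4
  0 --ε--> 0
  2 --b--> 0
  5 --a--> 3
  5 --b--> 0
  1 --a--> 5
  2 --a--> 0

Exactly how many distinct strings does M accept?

The useful subgraph on states {0, 1, 2, 3, 5} is acyclic, so L(M) is finite; the longest accepting path visits 5 useful states, giving maximum string length 4.
Counting accepting paths from 1 by length: 1 of length 1, 2 of length 2, 1 of length 3, 2 of length 4. Total 6.

6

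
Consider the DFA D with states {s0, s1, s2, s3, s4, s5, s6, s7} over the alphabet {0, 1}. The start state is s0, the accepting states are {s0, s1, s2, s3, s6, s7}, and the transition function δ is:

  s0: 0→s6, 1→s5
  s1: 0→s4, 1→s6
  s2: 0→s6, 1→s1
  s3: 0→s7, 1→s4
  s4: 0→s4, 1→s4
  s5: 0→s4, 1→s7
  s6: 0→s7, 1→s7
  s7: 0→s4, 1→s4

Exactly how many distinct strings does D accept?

The useful subgraph on states {s0, s5, s6, s7} is acyclic, so L(D) is finite; the longest accepting path visits 3 useful states, giving maximum string length 2.
Counting accepting paths from s0 by length: 1 of length 0, 1 of length 1, 3 of length 2. Total 5.

5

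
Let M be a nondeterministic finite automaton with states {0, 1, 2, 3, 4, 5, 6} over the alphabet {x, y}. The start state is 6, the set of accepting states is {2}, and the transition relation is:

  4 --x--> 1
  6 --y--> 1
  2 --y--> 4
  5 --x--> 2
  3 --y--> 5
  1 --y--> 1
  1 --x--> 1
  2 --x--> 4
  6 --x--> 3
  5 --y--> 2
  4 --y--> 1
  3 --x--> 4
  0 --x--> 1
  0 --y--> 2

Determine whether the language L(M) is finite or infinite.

finite

The useful states (reachable from 6 and able to reach an accepting state) are {2, 3, 5, 6}.
Restricted to these states the transition graph has no cycle, so every accepting path has bounded length and L is finite.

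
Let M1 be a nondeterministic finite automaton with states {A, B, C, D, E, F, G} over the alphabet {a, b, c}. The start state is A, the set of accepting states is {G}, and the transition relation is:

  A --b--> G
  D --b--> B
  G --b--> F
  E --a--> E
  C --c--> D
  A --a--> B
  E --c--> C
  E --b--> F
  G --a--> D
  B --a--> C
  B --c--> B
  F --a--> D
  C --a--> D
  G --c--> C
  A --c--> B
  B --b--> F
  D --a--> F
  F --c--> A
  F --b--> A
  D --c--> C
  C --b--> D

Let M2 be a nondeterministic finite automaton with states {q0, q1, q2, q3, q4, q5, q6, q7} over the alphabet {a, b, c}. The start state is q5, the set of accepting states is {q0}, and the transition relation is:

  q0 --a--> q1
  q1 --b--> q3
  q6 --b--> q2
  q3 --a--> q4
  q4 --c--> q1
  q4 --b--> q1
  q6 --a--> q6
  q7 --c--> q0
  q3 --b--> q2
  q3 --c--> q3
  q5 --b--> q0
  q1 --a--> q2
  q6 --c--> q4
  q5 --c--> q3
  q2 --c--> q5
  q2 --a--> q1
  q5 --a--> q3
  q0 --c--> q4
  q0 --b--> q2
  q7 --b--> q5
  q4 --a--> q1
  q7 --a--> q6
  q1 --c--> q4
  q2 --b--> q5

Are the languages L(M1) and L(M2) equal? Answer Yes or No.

Exploring the product automaton M1 × M2 from the start pair (A, q5), following both machines on each input symbol, reaches 6 state pairs: (A, q5), (B, q3), (G, q0), (C, q4), (F, q2), (D, q1).
M1 accepts in {G} and M2 accepts in {q0}. In every reachable pair the two components are either both accepting — (G, q0) — or both non-accepting, so no string is accepted by exactly one of the machines: L(M1) \ L(M2) and L(M2) \ L(M1) are both empty.
Hence every string is accepted by M1 iff it is accepted by M2, and the two languages coincide.

Yes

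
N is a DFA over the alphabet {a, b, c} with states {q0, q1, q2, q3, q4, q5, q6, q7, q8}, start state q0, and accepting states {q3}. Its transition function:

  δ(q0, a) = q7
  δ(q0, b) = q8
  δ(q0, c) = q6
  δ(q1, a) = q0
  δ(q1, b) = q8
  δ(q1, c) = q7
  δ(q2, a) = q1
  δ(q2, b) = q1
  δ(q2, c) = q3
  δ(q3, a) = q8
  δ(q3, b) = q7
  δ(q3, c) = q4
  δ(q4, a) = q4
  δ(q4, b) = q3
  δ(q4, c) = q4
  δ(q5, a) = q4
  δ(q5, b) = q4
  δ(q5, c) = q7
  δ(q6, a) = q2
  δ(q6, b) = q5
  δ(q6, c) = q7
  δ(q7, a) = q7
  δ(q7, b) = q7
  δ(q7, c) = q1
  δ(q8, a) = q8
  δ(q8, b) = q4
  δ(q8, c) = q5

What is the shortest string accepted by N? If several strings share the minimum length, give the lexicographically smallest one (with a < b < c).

bbb

A breadth-first search from q0 reaches an accepting state first via the path q0 → q8 → q4 → q3 on input bbb.
No string of length < 3 is accepted (BFS exhausts all shorter strings without reaching an accepting state), and bbb is the lexicographically least accepting string of length 3.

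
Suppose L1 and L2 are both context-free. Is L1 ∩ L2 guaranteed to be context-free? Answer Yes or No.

{aⁿbⁿcᵐ : m,n≥0} and {aᵐbⁿcⁿ : m,n≥0} are both context-free, but their intersection {aⁿbⁿcⁿ : n≥0} is not (pumping lemma).

No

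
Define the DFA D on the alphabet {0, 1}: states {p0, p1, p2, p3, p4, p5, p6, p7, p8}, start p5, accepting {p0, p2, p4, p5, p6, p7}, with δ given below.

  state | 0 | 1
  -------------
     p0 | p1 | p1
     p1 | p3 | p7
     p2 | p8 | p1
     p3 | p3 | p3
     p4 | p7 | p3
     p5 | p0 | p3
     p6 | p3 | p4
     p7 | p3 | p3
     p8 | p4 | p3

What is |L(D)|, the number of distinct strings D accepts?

4

The useful subgraph on states {p0, p1, p5, p7} is acyclic, so L(D) is finite; the longest accepting path visits 4 useful states, giving maximum string length 3.
Counting accepting paths from p5 by length: 1 of length 0, 1 of length 1, 2 of length 3. Total 4.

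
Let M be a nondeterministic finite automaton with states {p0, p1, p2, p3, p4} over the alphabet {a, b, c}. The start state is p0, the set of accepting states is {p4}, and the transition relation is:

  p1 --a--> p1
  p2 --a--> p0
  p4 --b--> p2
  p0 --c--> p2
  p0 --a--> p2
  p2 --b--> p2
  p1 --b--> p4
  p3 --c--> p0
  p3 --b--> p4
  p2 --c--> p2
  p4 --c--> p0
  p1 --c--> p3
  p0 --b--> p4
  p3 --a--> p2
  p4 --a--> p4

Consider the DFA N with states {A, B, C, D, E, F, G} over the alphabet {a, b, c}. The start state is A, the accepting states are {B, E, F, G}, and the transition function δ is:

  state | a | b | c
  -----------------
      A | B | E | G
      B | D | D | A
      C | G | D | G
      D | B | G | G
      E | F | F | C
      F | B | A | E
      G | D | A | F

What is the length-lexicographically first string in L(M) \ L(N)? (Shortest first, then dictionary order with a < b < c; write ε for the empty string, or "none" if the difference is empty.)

bcb

The string bcb is accepted by M but not by N.
No shorter string lies in the difference, and bcb is the lexicographically first length-3 string in L(M) \ L(N).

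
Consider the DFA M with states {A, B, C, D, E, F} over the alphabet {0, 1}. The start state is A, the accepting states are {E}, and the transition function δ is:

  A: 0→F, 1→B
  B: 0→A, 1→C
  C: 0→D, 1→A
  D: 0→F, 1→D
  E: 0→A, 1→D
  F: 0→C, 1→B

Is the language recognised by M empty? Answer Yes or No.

Yes

The states reachable from the start state are {A, B, C, D, F}.
None of the accepting states {E} is reachable, so no string is accepted and L(M) = ∅.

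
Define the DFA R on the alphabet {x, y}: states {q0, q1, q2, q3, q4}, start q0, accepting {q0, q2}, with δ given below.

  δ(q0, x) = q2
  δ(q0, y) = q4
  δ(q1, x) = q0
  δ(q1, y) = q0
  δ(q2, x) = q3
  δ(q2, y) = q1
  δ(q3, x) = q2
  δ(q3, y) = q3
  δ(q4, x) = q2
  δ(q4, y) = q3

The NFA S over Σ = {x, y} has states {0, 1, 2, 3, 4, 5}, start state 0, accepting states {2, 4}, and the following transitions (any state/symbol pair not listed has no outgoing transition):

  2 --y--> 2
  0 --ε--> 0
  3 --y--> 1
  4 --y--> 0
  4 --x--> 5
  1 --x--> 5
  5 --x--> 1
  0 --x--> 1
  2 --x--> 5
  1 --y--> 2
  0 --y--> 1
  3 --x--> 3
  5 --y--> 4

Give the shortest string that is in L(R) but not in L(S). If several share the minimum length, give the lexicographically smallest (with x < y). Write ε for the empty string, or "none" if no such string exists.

ε

The empty string ε is accepted by R but not by S.
Since ε is the unique shortest string, it is the required witness.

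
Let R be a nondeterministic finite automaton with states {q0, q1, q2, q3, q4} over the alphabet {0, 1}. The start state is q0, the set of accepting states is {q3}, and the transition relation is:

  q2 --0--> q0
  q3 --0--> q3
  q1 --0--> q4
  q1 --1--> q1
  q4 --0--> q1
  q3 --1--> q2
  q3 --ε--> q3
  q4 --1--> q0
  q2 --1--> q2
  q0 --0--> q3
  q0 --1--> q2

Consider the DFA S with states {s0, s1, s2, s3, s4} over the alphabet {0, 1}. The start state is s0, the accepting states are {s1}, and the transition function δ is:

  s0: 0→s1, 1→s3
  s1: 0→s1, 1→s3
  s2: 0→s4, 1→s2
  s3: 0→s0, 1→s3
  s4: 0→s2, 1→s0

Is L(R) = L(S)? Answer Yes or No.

Yes

Exploring the product automaton R × S from the start pair (q0, s0), following both machines on each input symbol, reaches 3 state pairs: (q0, s0), (q3, s1), (q2, s3).
R accepts in {q3} and S accepts in {s1}. In every reachable pair the two components are either both accepting — (q3, s1) — or both non-accepting, so no string is accepted by exactly one of the machines: L(R) \ L(S) and L(S) \ L(R) are both empty.
Hence every string is accepted by R iff it is accepted by S, and the two languages coincide.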